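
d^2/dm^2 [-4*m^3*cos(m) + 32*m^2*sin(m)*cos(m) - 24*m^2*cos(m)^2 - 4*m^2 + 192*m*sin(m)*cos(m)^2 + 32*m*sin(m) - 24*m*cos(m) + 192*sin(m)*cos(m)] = 4*m^3*cos(m) + 24*m^2*sin(m) - 64*m^2*sin(2*m) + 48*m^2*cos(2*m) - 80*m*sin(m) + 96*m*sin(2*m) - 432*m*sin(3*m) + 128*m*cos(2*m) + 48*sin(m) - 352*sin(2*m) + 160*cos(m) - 24*cos(2*m) + 288*cos(3*m) - 32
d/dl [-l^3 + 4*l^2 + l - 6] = -3*l^2 + 8*l + 1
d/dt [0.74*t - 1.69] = 0.740000000000000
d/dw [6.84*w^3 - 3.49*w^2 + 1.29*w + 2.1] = 20.52*w^2 - 6.98*w + 1.29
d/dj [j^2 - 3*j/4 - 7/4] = 2*j - 3/4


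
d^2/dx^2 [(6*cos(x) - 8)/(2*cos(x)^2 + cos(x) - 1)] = 2*(-108*sin(x)^4*cos(x) + 70*sin(x)^4 - 77*sin(x)^2 + 4*cos(x) - 21*cos(3*x) + 6*cos(5*x) - 11)/(-2*sin(x)^2 + cos(x) + 1)^3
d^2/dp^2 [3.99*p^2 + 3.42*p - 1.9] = 7.98000000000000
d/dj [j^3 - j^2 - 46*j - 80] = 3*j^2 - 2*j - 46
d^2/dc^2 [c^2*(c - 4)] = 6*c - 8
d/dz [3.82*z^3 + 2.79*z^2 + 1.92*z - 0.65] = 11.46*z^2 + 5.58*z + 1.92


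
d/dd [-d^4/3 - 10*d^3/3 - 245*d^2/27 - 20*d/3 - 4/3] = -4*d^3/3 - 10*d^2 - 490*d/27 - 20/3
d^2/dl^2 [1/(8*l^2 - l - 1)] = 2*(64*l^2 - 8*l - (16*l - 1)^2 - 8)/(-8*l^2 + l + 1)^3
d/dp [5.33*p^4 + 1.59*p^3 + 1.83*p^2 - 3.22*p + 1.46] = 21.32*p^3 + 4.77*p^2 + 3.66*p - 3.22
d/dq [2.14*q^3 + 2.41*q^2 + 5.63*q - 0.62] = 6.42*q^2 + 4.82*q + 5.63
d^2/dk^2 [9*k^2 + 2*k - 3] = 18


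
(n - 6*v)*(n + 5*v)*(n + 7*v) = n^3 + 6*n^2*v - 37*n*v^2 - 210*v^3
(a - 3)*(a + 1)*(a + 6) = a^3 + 4*a^2 - 15*a - 18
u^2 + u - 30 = (u - 5)*(u + 6)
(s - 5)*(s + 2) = s^2 - 3*s - 10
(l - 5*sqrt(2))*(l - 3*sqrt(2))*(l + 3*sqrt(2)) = l^3 - 5*sqrt(2)*l^2 - 18*l + 90*sqrt(2)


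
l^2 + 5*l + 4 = (l + 1)*(l + 4)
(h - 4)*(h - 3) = h^2 - 7*h + 12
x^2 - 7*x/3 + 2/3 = (x - 2)*(x - 1/3)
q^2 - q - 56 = (q - 8)*(q + 7)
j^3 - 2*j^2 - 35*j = j*(j - 7)*(j + 5)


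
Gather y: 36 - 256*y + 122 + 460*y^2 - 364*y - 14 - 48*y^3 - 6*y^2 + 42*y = -48*y^3 + 454*y^2 - 578*y + 144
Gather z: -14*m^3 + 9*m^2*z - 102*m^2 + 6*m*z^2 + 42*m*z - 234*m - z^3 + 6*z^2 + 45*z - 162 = -14*m^3 - 102*m^2 - 234*m - z^3 + z^2*(6*m + 6) + z*(9*m^2 + 42*m + 45) - 162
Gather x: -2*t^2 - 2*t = -2*t^2 - 2*t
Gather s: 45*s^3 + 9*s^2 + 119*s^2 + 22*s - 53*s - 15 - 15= 45*s^3 + 128*s^2 - 31*s - 30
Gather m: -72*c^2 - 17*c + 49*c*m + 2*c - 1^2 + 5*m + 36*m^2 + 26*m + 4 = -72*c^2 - 15*c + 36*m^2 + m*(49*c + 31) + 3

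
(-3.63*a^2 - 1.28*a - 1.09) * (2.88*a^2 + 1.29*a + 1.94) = -10.4544*a^4 - 8.3691*a^3 - 11.8326*a^2 - 3.8893*a - 2.1146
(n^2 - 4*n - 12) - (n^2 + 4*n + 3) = -8*n - 15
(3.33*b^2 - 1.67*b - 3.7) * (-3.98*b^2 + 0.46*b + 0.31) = -13.2534*b^4 + 8.1784*b^3 + 14.9901*b^2 - 2.2197*b - 1.147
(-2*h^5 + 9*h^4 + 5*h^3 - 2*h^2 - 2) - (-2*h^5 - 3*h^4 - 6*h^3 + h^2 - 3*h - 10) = 12*h^4 + 11*h^3 - 3*h^2 + 3*h + 8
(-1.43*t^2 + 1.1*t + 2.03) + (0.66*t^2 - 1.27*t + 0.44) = -0.77*t^2 - 0.17*t + 2.47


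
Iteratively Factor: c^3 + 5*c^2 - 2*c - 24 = (c - 2)*(c^2 + 7*c + 12) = (c - 2)*(c + 4)*(c + 3)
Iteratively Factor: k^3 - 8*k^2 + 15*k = (k)*(k^2 - 8*k + 15) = k*(k - 5)*(k - 3)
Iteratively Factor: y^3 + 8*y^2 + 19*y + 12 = (y + 4)*(y^2 + 4*y + 3) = (y + 1)*(y + 4)*(y + 3)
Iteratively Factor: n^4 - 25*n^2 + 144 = (n + 3)*(n^3 - 3*n^2 - 16*n + 48) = (n + 3)*(n + 4)*(n^2 - 7*n + 12) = (n - 4)*(n + 3)*(n + 4)*(n - 3)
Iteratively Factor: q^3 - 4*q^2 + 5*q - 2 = (q - 2)*(q^2 - 2*q + 1) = (q - 2)*(q - 1)*(q - 1)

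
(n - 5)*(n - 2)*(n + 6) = n^3 - n^2 - 32*n + 60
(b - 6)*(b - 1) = b^2 - 7*b + 6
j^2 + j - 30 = (j - 5)*(j + 6)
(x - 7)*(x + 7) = x^2 - 49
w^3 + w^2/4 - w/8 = w*(w - 1/4)*(w + 1/2)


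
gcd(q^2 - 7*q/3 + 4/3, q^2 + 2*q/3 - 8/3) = q - 4/3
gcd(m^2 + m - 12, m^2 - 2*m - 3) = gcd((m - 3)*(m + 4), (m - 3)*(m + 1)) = m - 3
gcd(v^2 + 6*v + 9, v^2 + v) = 1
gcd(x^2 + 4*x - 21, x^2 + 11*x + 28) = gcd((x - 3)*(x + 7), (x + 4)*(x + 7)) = x + 7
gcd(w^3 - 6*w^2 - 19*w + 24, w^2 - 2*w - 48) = w - 8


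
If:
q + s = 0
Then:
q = -s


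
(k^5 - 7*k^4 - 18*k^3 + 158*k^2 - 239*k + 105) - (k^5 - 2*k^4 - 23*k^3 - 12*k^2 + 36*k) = -5*k^4 + 5*k^3 + 170*k^2 - 275*k + 105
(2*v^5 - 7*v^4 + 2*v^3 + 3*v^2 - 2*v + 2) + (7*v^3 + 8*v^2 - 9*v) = 2*v^5 - 7*v^4 + 9*v^3 + 11*v^2 - 11*v + 2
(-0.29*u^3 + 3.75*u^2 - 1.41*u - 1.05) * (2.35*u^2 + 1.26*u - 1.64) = -0.6815*u^5 + 8.4471*u^4 + 1.8871*u^3 - 10.3941*u^2 + 0.9894*u + 1.722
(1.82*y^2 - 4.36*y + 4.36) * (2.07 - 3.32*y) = -6.0424*y^3 + 18.2426*y^2 - 23.5004*y + 9.0252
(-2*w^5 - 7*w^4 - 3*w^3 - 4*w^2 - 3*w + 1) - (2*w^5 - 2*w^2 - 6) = -4*w^5 - 7*w^4 - 3*w^3 - 2*w^2 - 3*w + 7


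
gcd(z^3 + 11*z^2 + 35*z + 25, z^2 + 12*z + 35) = z + 5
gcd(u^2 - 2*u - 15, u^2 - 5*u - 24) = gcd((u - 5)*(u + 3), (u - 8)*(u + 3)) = u + 3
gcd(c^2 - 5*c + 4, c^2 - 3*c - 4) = c - 4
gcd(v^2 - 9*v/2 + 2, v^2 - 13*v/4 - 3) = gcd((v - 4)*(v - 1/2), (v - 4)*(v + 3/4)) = v - 4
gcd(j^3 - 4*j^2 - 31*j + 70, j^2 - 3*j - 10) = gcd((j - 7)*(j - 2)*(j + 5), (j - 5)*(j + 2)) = 1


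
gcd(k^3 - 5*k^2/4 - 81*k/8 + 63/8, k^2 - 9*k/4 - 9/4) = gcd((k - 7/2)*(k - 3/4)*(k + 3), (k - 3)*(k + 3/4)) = 1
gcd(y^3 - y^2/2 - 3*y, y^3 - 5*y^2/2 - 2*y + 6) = y^2 - y/2 - 3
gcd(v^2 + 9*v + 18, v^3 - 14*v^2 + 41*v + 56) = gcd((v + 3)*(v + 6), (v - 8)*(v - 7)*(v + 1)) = 1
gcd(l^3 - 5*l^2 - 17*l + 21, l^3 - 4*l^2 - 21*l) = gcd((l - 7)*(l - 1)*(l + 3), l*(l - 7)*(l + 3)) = l^2 - 4*l - 21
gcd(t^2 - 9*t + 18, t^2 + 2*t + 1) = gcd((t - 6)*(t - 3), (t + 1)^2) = 1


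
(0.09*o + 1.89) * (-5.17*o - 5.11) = -0.4653*o^2 - 10.2312*o - 9.6579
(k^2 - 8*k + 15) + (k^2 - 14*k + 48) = 2*k^2 - 22*k + 63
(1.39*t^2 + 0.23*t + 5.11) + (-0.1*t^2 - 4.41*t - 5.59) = 1.29*t^2 - 4.18*t - 0.48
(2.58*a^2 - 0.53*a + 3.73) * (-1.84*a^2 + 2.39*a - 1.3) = -4.7472*a^4 + 7.1414*a^3 - 11.4839*a^2 + 9.6037*a - 4.849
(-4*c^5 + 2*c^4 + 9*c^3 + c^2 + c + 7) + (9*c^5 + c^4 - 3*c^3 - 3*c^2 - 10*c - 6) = 5*c^5 + 3*c^4 + 6*c^3 - 2*c^2 - 9*c + 1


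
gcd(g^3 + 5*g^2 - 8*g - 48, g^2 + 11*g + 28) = g + 4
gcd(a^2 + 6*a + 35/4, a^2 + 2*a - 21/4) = a + 7/2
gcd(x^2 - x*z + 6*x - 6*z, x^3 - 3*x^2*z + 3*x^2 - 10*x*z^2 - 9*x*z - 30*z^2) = 1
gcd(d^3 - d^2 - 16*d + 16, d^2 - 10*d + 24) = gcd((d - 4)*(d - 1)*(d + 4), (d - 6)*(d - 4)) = d - 4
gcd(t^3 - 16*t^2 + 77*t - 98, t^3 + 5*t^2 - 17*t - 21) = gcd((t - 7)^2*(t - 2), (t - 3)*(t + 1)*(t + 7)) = 1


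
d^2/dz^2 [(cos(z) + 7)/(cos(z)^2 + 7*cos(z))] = (sin(z)^2 + 1)/cos(z)^3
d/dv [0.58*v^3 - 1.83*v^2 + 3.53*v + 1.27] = 1.74*v^2 - 3.66*v + 3.53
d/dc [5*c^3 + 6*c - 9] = 15*c^2 + 6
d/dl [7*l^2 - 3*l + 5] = 14*l - 3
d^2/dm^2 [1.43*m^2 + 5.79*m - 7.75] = 2.86000000000000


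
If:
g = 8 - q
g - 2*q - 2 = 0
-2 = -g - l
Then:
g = 6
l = -4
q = 2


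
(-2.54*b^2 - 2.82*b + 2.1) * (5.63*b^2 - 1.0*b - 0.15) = -14.3002*b^4 - 13.3366*b^3 + 15.024*b^2 - 1.677*b - 0.315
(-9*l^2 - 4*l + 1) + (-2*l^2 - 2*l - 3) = -11*l^2 - 6*l - 2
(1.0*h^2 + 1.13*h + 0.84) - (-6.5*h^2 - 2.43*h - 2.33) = 7.5*h^2 + 3.56*h + 3.17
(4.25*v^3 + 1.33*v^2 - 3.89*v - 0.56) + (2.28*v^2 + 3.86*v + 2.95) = 4.25*v^3 + 3.61*v^2 - 0.0300000000000002*v + 2.39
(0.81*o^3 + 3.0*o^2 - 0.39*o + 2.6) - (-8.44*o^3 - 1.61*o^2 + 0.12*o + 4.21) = 9.25*o^3 + 4.61*o^2 - 0.51*o - 1.61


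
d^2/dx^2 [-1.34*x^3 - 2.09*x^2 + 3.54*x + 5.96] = -8.04*x - 4.18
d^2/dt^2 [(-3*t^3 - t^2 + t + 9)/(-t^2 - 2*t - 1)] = 12*(t - 4)/(t^4 + 4*t^3 + 6*t^2 + 4*t + 1)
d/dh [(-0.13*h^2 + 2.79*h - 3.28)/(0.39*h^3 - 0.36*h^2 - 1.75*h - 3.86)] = (0.0507*h^4 - 2.1762*h^3 + 5.0695*h^2 - 1.358*h - 16.5094)/(0.1521*h^6 - 0.2808*h^5 - 1.2354*h^4 - 1.7508*h^3 + 5.8417*h^2 + 13.51*h + 14.8996)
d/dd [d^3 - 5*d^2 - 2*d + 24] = 3*d^2 - 10*d - 2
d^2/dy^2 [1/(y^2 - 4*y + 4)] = 6/(y^4 - 8*y^3 + 24*y^2 - 32*y + 16)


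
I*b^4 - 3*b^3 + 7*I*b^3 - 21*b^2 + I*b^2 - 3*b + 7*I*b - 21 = (b + 7)*(b + I)*(b + 3*I)*(I*b + 1)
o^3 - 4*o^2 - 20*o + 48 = (o - 6)*(o - 2)*(o + 4)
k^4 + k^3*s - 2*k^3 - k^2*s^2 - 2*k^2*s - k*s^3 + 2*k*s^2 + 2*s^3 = (k - 2)*(k - s)*(k + s)^2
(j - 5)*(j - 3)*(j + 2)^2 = j^4 - 4*j^3 - 13*j^2 + 28*j + 60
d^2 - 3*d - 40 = (d - 8)*(d + 5)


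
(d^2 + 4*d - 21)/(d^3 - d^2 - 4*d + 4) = (d^2 + 4*d - 21)/(d^3 - d^2 - 4*d + 4)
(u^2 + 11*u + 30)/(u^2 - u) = (u^2 + 11*u + 30)/(u*(u - 1))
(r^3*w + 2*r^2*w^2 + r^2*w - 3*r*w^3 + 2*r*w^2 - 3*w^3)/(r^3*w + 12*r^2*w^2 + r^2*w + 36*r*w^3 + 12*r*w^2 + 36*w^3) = (r^2 + 2*r*w - 3*w^2)/(r^2 + 12*r*w + 36*w^2)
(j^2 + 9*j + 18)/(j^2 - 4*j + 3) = (j^2 + 9*j + 18)/(j^2 - 4*j + 3)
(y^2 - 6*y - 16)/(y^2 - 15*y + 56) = (y + 2)/(y - 7)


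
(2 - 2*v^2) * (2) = 4 - 4*v^2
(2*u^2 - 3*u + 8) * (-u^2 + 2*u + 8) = -2*u^4 + 7*u^3 + 2*u^2 - 8*u + 64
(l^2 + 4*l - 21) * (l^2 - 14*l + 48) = l^4 - 10*l^3 - 29*l^2 + 486*l - 1008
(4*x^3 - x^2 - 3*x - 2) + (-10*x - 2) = 4*x^3 - x^2 - 13*x - 4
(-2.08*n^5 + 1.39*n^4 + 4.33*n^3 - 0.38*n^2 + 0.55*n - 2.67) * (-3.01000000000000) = 6.2608*n^5 - 4.1839*n^4 - 13.0333*n^3 + 1.1438*n^2 - 1.6555*n + 8.0367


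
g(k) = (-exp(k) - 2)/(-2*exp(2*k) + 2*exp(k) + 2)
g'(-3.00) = 0.02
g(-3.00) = -0.98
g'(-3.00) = 0.02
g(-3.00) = -0.98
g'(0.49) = -6473.86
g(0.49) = 56.51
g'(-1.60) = 0.01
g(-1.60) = -0.95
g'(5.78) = -0.00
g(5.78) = 0.00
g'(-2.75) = 0.02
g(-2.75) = -0.97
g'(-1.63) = 0.01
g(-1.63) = -0.95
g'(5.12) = -0.00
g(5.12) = 0.00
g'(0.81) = -4.50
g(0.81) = 1.18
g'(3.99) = -0.01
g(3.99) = 0.01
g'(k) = (-exp(k) - 2)*(4*exp(2*k) - 2*exp(k))/(-2*exp(2*k) + 2*exp(k) + 2)^2 - exp(k)/(-2*exp(2*k) + 2*exp(k) + 2) = (-(exp(k) + 2)*(2*exp(k) - 1) + exp(2*k) - exp(k) - 1)*exp(k)/(2*(-exp(2*k) + exp(k) + 1)^2)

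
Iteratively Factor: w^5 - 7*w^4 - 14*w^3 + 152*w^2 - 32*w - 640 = (w + 4)*(w^4 - 11*w^3 + 30*w^2 + 32*w - 160) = (w + 2)*(w + 4)*(w^3 - 13*w^2 + 56*w - 80) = (w - 4)*(w + 2)*(w + 4)*(w^2 - 9*w + 20) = (w - 4)^2*(w + 2)*(w + 4)*(w - 5)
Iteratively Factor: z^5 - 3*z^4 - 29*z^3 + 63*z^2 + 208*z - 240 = (z + 4)*(z^4 - 7*z^3 - z^2 + 67*z - 60) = (z - 1)*(z + 4)*(z^3 - 6*z^2 - 7*z + 60) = (z - 5)*(z - 1)*(z + 4)*(z^2 - z - 12) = (z - 5)*(z - 4)*(z - 1)*(z + 4)*(z + 3)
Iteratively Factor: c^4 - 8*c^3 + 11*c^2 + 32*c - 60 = (c - 3)*(c^3 - 5*c^2 - 4*c + 20) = (c - 3)*(c - 2)*(c^2 - 3*c - 10) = (c - 5)*(c - 3)*(c - 2)*(c + 2)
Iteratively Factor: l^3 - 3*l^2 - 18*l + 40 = (l - 5)*(l^2 + 2*l - 8) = (l - 5)*(l - 2)*(l + 4)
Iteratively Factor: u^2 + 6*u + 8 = (u + 2)*(u + 4)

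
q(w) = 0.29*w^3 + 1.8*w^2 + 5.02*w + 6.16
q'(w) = 0.87*w^2 + 3.6*w + 5.02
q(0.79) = 11.39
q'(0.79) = 8.41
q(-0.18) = 5.31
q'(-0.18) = 4.40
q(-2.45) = 0.40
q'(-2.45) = 1.42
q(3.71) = 64.37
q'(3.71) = 30.35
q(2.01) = 25.88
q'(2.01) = 15.77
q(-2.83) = -0.20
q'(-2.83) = 1.80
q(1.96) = 25.10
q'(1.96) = 15.42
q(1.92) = 24.49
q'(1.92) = 15.14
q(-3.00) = -0.53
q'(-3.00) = 2.05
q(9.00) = 408.55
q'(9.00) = 107.89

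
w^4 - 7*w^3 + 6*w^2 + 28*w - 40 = (w - 5)*(w - 2)^2*(w + 2)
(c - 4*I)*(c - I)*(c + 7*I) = c^3 + 2*I*c^2 + 31*c - 28*I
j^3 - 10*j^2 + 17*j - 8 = (j - 8)*(j - 1)^2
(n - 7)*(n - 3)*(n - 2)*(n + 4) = n^4 - 8*n^3 - 7*n^2 + 122*n - 168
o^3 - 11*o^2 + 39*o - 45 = (o - 5)*(o - 3)^2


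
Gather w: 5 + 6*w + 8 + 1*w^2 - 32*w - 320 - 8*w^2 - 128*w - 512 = -7*w^2 - 154*w - 819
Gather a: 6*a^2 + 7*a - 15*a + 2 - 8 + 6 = 6*a^2 - 8*a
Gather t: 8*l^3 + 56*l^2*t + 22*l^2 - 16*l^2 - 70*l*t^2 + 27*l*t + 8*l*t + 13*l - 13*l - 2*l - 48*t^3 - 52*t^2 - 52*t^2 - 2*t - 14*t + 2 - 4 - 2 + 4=8*l^3 + 6*l^2 - 2*l - 48*t^3 + t^2*(-70*l - 104) + t*(56*l^2 + 35*l - 16)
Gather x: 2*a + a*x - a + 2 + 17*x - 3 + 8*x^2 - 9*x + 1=a + 8*x^2 + x*(a + 8)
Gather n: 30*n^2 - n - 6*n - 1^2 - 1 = 30*n^2 - 7*n - 2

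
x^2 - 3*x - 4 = (x - 4)*(x + 1)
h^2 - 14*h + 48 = (h - 8)*(h - 6)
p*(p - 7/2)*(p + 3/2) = p^3 - 2*p^2 - 21*p/4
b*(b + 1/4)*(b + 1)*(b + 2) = b^4 + 13*b^3/4 + 11*b^2/4 + b/2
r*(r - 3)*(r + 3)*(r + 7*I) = r^4 + 7*I*r^3 - 9*r^2 - 63*I*r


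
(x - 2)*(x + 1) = x^2 - x - 2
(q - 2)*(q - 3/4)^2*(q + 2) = q^4 - 3*q^3/2 - 55*q^2/16 + 6*q - 9/4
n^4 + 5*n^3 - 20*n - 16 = (n - 2)*(n + 1)*(n + 2)*(n + 4)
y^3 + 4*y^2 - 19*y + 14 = (y - 2)*(y - 1)*(y + 7)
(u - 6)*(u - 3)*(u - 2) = u^3 - 11*u^2 + 36*u - 36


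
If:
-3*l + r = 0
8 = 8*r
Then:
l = 1/3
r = 1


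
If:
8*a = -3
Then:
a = -3/8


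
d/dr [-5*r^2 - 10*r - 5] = -10*r - 10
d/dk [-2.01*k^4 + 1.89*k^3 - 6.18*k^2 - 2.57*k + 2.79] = -8.04*k^3 + 5.67*k^2 - 12.36*k - 2.57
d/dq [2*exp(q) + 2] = 2*exp(q)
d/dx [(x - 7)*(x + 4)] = 2*x - 3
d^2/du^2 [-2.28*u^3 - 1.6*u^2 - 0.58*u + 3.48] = -13.68*u - 3.2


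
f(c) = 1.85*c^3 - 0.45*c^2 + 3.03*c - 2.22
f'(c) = 5.55*c^2 - 0.9*c + 3.03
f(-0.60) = -4.60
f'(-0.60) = 5.57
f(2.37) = 27.06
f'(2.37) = 32.07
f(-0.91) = -6.74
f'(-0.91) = 8.44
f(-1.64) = -16.56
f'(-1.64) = 19.43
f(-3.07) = -69.29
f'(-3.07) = 58.10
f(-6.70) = -599.13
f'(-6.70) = 258.20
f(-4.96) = -254.06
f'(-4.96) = 144.03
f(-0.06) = -2.40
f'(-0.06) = 3.10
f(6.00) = 399.36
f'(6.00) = 197.43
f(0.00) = -2.22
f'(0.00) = 3.03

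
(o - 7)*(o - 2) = o^2 - 9*o + 14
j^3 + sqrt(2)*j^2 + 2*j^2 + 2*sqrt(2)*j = j*(j + 2)*(j + sqrt(2))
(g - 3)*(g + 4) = g^2 + g - 12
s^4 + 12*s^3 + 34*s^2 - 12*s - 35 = (s - 1)*(s + 1)*(s + 5)*(s + 7)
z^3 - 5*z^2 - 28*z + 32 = (z - 8)*(z - 1)*(z + 4)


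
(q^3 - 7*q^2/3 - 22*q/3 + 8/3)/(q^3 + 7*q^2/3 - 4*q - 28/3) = (3*q^2 - 13*q + 4)/(3*q^2 + q - 14)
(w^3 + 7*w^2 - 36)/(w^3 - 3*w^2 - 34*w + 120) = (w^2 + w - 6)/(w^2 - 9*w + 20)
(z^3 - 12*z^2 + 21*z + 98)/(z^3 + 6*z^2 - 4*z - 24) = (z^2 - 14*z + 49)/(z^2 + 4*z - 12)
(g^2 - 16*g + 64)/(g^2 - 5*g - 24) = (g - 8)/(g + 3)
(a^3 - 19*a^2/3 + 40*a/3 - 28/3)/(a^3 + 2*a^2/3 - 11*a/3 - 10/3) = (3*a^2 - 13*a + 14)/(3*a^2 + 8*a + 5)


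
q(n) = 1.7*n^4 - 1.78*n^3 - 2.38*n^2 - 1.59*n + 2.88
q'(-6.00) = -1634.07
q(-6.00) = 2514.42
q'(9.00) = 4480.23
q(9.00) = 9651.87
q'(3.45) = 197.66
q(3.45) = 136.81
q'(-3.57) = -362.05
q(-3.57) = 335.35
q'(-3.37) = -306.45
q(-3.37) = 268.60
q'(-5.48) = -1254.92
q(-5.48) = 1766.15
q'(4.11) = 360.74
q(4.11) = 317.65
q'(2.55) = 64.30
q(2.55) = 25.71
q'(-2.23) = -92.94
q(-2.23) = 56.37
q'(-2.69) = -159.79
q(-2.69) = 113.60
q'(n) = 6.8*n^3 - 5.34*n^2 - 4.76*n - 1.59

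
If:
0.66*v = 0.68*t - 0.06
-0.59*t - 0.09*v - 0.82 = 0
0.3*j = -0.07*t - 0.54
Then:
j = -1.52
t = -1.19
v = -1.32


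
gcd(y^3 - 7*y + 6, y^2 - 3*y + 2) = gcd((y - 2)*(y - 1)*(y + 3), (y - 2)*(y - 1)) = y^2 - 3*y + 2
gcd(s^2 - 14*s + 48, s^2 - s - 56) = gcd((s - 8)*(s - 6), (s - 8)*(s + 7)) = s - 8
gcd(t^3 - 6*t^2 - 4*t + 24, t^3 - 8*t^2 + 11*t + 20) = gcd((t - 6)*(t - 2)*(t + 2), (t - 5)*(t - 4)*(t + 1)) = 1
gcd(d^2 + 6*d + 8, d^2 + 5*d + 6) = d + 2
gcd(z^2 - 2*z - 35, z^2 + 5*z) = z + 5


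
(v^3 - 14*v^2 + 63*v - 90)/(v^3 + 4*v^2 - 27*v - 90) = (v^2 - 9*v + 18)/(v^2 + 9*v + 18)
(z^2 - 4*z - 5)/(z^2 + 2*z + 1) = (z - 5)/(z + 1)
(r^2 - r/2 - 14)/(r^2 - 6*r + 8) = (r + 7/2)/(r - 2)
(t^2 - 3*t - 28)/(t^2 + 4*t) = (t - 7)/t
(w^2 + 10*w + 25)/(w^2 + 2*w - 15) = (w + 5)/(w - 3)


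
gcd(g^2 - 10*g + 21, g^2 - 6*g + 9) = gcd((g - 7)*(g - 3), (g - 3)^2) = g - 3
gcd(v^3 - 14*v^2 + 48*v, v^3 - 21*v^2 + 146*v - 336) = v^2 - 14*v + 48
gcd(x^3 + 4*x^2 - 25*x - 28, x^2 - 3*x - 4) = x^2 - 3*x - 4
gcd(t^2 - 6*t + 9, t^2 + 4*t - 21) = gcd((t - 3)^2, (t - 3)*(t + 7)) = t - 3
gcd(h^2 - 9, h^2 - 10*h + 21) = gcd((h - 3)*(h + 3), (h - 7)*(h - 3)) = h - 3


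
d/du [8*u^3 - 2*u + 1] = 24*u^2 - 2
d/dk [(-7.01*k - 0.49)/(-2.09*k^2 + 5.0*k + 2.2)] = (14.6509*k^2 - 35.05*k - (4.18*k - 5.0)*(7.01*k + 0.49) - 15.422)/(-2.09*k^2 + 5.0*k + 2.2)^2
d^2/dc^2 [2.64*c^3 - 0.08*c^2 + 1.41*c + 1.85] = 15.84*c - 0.16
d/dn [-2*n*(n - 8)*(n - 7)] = -6*n^2 + 60*n - 112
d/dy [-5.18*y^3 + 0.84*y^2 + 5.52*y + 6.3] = -15.54*y^2 + 1.68*y + 5.52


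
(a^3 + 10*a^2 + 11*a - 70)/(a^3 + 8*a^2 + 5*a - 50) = (a + 7)/(a + 5)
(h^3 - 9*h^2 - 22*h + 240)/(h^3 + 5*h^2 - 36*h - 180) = (h - 8)/(h + 6)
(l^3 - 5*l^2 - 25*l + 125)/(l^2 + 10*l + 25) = (l^2 - 10*l + 25)/(l + 5)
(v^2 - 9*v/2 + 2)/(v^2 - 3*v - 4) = (v - 1/2)/(v + 1)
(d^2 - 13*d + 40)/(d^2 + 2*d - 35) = (d - 8)/(d + 7)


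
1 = 1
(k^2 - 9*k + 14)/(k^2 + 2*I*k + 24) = (k^2 - 9*k + 14)/(k^2 + 2*I*k + 24)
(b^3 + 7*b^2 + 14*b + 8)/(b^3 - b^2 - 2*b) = (b^2 + 6*b + 8)/(b*(b - 2))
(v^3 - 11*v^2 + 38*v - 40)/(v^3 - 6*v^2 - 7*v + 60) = (v - 2)/(v + 3)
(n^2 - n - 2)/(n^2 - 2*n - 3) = (n - 2)/(n - 3)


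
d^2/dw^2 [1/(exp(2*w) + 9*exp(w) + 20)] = (2*(2*exp(w) + 9)^2*exp(w) - (4*exp(w) + 9)*(exp(2*w) + 9*exp(w) + 20))*exp(w)/(exp(2*w) + 9*exp(w) + 20)^3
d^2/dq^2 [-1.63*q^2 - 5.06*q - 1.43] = -3.26000000000000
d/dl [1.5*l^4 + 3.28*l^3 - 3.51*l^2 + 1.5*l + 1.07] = 6.0*l^3 + 9.84*l^2 - 7.02*l + 1.5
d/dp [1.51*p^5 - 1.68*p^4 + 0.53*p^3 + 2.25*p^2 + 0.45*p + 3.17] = 7.55*p^4 - 6.72*p^3 + 1.59*p^2 + 4.5*p + 0.45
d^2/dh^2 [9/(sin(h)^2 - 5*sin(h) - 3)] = 9*(4*sin(h)^4 - 15*sin(h)^3 + 31*sin(h)^2 + 15*sin(h) - 56)/(5*sin(h) + cos(h)^2 + 2)^3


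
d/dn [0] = 0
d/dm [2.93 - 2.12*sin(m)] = -2.12*cos(m)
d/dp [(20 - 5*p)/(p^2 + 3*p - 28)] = 5/(p^2 + 14*p + 49)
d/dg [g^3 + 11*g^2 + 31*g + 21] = 3*g^2 + 22*g + 31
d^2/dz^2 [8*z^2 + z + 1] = 16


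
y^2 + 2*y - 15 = (y - 3)*(y + 5)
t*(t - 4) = t^2 - 4*t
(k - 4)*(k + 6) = k^2 + 2*k - 24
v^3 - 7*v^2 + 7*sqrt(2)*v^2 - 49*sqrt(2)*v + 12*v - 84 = (v - 7)*(v + sqrt(2))*(v + 6*sqrt(2))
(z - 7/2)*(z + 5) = z^2 + 3*z/2 - 35/2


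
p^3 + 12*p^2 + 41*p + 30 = (p + 1)*(p + 5)*(p + 6)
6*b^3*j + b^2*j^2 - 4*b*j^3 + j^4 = j*(-3*b + j)*(-2*b + j)*(b + j)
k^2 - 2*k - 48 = (k - 8)*(k + 6)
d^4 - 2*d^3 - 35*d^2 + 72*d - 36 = (d - 6)*(d - 1)^2*(d + 6)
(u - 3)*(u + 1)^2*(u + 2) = u^4 + u^3 - 7*u^2 - 13*u - 6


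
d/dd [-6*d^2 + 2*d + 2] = 2 - 12*d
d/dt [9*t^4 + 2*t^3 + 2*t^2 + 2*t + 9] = 36*t^3 + 6*t^2 + 4*t + 2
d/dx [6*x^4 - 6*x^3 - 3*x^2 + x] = 24*x^3 - 18*x^2 - 6*x + 1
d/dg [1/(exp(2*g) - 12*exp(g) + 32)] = 2*(6 - exp(g))*exp(g)/(exp(2*g) - 12*exp(g) + 32)^2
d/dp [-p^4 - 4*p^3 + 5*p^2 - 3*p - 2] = -4*p^3 - 12*p^2 + 10*p - 3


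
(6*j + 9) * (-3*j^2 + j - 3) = -18*j^3 - 21*j^2 - 9*j - 27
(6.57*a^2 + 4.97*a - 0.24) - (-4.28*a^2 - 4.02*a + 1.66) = 10.85*a^2 + 8.99*a - 1.9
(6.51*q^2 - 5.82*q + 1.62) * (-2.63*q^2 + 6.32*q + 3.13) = -17.1213*q^4 + 56.4498*q^3 - 20.6667*q^2 - 7.9782*q + 5.0706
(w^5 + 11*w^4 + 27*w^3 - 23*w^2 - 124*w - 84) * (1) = w^5 + 11*w^4 + 27*w^3 - 23*w^2 - 124*w - 84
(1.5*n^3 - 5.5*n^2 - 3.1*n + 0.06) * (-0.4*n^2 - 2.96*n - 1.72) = -0.6*n^5 - 2.24*n^4 + 14.94*n^3 + 18.612*n^2 + 5.1544*n - 0.1032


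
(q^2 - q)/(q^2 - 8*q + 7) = q/(q - 7)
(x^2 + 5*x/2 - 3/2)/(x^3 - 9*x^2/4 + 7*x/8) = 4*(x + 3)/(x*(4*x - 7))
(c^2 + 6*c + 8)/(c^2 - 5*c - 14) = (c + 4)/(c - 7)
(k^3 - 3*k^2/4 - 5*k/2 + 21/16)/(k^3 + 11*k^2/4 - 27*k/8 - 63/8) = (k - 1/2)/(k + 3)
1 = 1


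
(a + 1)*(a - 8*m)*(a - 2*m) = a^3 - 10*a^2*m + a^2 + 16*a*m^2 - 10*a*m + 16*m^2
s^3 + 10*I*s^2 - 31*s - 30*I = (s + 2*I)*(s + 3*I)*(s + 5*I)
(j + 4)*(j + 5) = j^2 + 9*j + 20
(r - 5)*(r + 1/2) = r^2 - 9*r/2 - 5/2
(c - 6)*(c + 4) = c^2 - 2*c - 24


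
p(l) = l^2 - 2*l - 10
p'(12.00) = 22.00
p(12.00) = 110.00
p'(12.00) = 22.00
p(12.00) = 110.00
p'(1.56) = 1.12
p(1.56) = -10.69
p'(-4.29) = -10.58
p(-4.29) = 16.98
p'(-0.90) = -3.80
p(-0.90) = -7.39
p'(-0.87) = -3.74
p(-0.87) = -7.50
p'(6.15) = 10.30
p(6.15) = 15.52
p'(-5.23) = -12.46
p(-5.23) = 27.81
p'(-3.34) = -8.68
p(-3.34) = 7.84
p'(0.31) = -1.38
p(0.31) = -10.52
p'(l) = 2*l - 2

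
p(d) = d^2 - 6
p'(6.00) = 12.00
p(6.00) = 30.00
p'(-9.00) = -18.00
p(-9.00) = 75.00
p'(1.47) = 2.94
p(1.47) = -3.84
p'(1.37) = 2.74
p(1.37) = -4.12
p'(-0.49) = -0.98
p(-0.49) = -5.76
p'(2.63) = 5.26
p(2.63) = 0.92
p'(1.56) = 3.12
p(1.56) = -3.57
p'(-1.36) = -2.72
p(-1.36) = -4.15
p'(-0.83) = -1.66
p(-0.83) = -5.31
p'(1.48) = 2.96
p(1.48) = -3.81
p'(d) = 2*d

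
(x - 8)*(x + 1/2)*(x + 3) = x^3 - 9*x^2/2 - 53*x/2 - 12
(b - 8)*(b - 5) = b^2 - 13*b + 40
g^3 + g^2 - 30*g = g*(g - 5)*(g + 6)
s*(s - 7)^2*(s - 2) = s^4 - 16*s^3 + 77*s^2 - 98*s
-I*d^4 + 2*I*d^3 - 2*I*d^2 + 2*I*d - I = (d - 1)*(d - I)*(d + I)*(-I*d + I)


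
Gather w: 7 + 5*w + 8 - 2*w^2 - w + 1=-2*w^2 + 4*w + 16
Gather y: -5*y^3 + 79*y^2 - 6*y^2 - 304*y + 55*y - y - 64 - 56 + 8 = -5*y^3 + 73*y^2 - 250*y - 112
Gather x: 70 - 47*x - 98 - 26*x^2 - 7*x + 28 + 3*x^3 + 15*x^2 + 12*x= 3*x^3 - 11*x^2 - 42*x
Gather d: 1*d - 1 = d - 1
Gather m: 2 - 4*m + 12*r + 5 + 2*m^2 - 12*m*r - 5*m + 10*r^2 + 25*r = 2*m^2 + m*(-12*r - 9) + 10*r^2 + 37*r + 7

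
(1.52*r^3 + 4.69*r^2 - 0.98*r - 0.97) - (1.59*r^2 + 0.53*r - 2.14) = 1.52*r^3 + 3.1*r^2 - 1.51*r + 1.17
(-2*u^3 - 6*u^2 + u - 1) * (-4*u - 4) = 8*u^4 + 32*u^3 + 20*u^2 + 4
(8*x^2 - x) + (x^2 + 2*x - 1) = 9*x^2 + x - 1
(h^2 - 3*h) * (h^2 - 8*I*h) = h^4 - 3*h^3 - 8*I*h^3 + 24*I*h^2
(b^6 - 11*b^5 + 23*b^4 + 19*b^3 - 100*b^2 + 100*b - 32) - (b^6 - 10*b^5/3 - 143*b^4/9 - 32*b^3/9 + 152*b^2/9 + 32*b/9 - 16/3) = -23*b^5/3 + 350*b^4/9 + 203*b^3/9 - 1052*b^2/9 + 868*b/9 - 80/3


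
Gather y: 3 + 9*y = 9*y + 3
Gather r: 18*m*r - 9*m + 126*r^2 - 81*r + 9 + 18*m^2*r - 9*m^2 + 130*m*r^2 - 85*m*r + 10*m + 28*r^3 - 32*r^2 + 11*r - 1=-9*m^2 + m + 28*r^3 + r^2*(130*m + 94) + r*(18*m^2 - 67*m - 70) + 8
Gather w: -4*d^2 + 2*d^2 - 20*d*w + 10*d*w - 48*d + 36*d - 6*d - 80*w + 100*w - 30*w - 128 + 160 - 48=-2*d^2 - 18*d + w*(-10*d - 10) - 16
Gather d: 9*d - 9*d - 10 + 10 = 0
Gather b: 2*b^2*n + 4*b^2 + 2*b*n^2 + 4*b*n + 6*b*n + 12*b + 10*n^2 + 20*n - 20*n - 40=b^2*(2*n + 4) + b*(2*n^2 + 10*n + 12) + 10*n^2 - 40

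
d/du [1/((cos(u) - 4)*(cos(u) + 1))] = (2*cos(u) - 3)*sin(u)/((cos(u) - 4)^2*(cos(u) + 1)^2)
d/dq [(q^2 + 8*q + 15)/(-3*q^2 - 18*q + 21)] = 2*(q^2 + 22*q + 73)/(3*(q^4 + 12*q^3 + 22*q^2 - 84*q + 49))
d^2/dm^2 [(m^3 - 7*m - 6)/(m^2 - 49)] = 12*(7*m^3 - 3*m^2 + 1029*m - 49)/(m^6 - 147*m^4 + 7203*m^2 - 117649)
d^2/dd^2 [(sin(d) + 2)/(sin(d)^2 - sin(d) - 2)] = (sin(d)^5 + 9*sin(d)^4 + 4*sin(d)^3 + 4*sin(d)^2 - 8)/(sin(d) + cos(d)^2 + 1)^3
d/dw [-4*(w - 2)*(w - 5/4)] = 13 - 8*w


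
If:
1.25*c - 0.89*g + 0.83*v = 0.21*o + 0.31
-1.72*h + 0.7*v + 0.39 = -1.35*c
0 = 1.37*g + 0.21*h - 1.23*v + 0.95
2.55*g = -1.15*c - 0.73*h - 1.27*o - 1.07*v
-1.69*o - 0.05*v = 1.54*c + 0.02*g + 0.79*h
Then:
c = -0.27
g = -0.24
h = 0.24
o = 0.12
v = 0.55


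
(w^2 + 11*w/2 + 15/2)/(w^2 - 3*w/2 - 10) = (w + 3)/(w - 4)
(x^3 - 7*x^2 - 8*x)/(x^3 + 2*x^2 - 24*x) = (x^2 - 7*x - 8)/(x^2 + 2*x - 24)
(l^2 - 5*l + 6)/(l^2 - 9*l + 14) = (l - 3)/(l - 7)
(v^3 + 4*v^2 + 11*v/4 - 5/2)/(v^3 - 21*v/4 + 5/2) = (v + 2)/(v - 2)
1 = 1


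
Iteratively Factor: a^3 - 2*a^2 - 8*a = (a + 2)*(a^2 - 4*a) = (a - 4)*(a + 2)*(a)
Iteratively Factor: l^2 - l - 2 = (l + 1)*(l - 2)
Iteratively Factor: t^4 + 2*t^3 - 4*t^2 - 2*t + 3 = (t - 1)*(t^3 + 3*t^2 - t - 3) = (t - 1)^2*(t^2 + 4*t + 3) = (t - 1)^2*(t + 3)*(t + 1)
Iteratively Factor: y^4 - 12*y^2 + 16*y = (y + 4)*(y^3 - 4*y^2 + 4*y) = y*(y + 4)*(y^2 - 4*y + 4) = y*(y - 2)*(y + 4)*(y - 2)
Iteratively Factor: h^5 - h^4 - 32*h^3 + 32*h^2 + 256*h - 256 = (h - 1)*(h^4 - 32*h^2 + 256) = (h - 4)*(h - 1)*(h^3 + 4*h^2 - 16*h - 64) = (h - 4)^2*(h - 1)*(h^2 + 8*h + 16) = (h - 4)^2*(h - 1)*(h + 4)*(h + 4)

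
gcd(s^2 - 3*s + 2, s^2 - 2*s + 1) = s - 1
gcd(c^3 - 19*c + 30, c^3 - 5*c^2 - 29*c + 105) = c^2 + 2*c - 15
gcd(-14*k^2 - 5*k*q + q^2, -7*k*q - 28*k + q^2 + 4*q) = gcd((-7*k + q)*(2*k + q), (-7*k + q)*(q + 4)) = -7*k + q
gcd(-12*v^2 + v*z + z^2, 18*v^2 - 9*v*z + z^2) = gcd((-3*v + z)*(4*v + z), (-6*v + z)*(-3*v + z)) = -3*v + z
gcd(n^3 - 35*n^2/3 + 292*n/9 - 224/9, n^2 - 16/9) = n - 4/3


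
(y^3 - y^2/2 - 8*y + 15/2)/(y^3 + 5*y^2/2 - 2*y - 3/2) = (2*y - 5)/(2*y + 1)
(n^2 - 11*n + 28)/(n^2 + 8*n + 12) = (n^2 - 11*n + 28)/(n^2 + 8*n + 12)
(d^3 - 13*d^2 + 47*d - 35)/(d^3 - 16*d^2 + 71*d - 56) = (d - 5)/(d - 8)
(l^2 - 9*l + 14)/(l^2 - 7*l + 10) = (l - 7)/(l - 5)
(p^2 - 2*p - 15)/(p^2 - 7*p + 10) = (p + 3)/(p - 2)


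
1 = 1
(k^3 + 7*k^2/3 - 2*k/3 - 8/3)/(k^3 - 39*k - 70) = (3*k^2 + k - 4)/(3*(k^2 - 2*k - 35))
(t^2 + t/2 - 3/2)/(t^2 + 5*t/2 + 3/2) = (t - 1)/(t + 1)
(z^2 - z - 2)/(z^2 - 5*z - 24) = (-z^2 + z + 2)/(-z^2 + 5*z + 24)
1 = 1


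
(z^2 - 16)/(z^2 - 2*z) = (z^2 - 16)/(z*(z - 2))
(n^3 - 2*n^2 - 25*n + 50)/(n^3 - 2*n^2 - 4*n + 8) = (n^2 - 25)/(n^2 - 4)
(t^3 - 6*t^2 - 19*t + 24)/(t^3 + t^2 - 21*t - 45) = (t^2 - 9*t + 8)/(t^2 - 2*t - 15)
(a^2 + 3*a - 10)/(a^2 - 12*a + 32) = (a^2 + 3*a - 10)/(a^2 - 12*a + 32)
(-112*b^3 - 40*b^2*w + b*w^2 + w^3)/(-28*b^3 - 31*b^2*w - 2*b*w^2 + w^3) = (4*b + w)/(b + w)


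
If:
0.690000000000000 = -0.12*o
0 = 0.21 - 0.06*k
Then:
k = 3.50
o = -5.75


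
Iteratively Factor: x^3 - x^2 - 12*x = (x)*(x^2 - x - 12) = x*(x - 4)*(x + 3)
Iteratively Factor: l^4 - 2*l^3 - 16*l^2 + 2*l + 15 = (l - 5)*(l^3 + 3*l^2 - l - 3) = (l - 5)*(l - 1)*(l^2 + 4*l + 3) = (l - 5)*(l - 1)*(l + 3)*(l + 1)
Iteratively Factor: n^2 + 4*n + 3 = (n + 1)*(n + 3)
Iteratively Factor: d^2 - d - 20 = (d - 5)*(d + 4)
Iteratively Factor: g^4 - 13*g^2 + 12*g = (g + 4)*(g^3 - 4*g^2 + 3*g) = (g - 1)*(g + 4)*(g^2 - 3*g) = (g - 3)*(g - 1)*(g + 4)*(g)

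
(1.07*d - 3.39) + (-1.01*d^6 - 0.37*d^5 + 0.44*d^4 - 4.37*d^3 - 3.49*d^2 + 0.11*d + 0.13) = -1.01*d^6 - 0.37*d^5 + 0.44*d^4 - 4.37*d^3 - 3.49*d^2 + 1.18*d - 3.26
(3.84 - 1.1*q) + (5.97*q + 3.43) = 4.87*q + 7.27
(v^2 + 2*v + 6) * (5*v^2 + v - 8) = 5*v^4 + 11*v^3 + 24*v^2 - 10*v - 48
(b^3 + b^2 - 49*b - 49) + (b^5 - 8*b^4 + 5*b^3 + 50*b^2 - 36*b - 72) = b^5 - 8*b^4 + 6*b^3 + 51*b^2 - 85*b - 121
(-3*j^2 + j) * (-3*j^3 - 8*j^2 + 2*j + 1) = 9*j^5 + 21*j^4 - 14*j^3 - j^2 + j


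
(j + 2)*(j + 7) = j^2 + 9*j + 14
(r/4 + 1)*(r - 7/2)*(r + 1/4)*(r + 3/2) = r^4/4 + 9*r^3/16 - 51*r^2/16 - 389*r/64 - 21/16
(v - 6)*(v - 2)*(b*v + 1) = b*v^3 - 8*b*v^2 + 12*b*v + v^2 - 8*v + 12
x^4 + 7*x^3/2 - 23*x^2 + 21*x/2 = x*(x - 3)*(x - 1/2)*(x + 7)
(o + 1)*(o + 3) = o^2 + 4*o + 3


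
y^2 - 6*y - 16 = (y - 8)*(y + 2)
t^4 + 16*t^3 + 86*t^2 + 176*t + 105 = (t + 1)*(t + 3)*(t + 5)*(t + 7)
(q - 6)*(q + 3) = q^2 - 3*q - 18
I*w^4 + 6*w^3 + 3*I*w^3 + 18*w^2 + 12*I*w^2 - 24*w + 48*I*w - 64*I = (w + 4)*(w - 8*I)*(w + 2*I)*(I*w - I)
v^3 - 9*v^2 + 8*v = v*(v - 8)*(v - 1)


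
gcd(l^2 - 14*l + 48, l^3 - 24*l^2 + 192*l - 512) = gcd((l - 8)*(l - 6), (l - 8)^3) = l - 8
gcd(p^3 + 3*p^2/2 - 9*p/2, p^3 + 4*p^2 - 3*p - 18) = p + 3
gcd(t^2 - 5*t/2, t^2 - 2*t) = t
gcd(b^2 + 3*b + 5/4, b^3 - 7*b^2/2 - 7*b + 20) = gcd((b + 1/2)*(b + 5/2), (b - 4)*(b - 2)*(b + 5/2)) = b + 5/2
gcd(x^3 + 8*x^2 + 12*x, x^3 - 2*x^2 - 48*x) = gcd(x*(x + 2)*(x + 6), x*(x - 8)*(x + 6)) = x^2 + 6*x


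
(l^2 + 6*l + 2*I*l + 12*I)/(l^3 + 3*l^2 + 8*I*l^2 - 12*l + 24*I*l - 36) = (l + 6)/(l^2 + l*(3 + 6*I) + 18*I)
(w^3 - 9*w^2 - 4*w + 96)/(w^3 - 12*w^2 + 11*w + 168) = (w - 4)/(w - 7)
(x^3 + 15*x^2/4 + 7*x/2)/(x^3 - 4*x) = (x + 7/4)/(x - 2)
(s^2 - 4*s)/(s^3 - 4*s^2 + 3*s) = (s - 4)/(s^2 - 4*s + 3)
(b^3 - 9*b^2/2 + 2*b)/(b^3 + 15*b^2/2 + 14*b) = (2*b^2 - 9*b + 4)/(2*b^2 + 15*b + 28)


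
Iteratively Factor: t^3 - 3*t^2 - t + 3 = (t - 3)*(t^2 - 1) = (t - 3)*(t + 1)*(t - 1)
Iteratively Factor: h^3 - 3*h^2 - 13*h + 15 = (h - 1)*(h^2 - 2*h - 15) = (h - 5)*(h - 1)*(h + 3)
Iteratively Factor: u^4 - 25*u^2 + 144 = (u - 3)*(u^3 + 3*u^2 - 16*u - 48) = (u - 3)*(u + 4)*(u^2 - u - 12) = (u - 4)*(u - 3)*(u + 4)*(u + 3)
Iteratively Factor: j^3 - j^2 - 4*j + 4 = (j - 2)*(j^2 + j - 2) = (j - 2)*(j - 1)*(j + 2)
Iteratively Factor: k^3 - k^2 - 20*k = (k)*(k^2 - k - 20) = k*(k + 4)*(k - 5)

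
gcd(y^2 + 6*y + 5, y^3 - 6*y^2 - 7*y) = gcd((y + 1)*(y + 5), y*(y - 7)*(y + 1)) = y + 1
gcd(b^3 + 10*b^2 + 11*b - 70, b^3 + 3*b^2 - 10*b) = b^2 + 3*b - 10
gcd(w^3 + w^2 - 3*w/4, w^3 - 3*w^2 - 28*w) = w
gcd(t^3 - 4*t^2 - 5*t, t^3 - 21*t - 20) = t^2 - 4*t - 5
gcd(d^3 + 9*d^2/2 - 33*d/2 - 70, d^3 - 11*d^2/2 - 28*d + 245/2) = d + 5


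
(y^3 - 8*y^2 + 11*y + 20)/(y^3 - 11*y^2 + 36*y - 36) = (y^3 - 8*y^2 + 11*y + 20)/(y^3 - 11*y^2 + 36*y - 36)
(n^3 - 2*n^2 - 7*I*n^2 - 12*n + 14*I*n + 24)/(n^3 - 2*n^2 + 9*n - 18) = (n - 4*I)/(n + 3*I)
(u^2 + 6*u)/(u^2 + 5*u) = (u + 6)/(u + 5)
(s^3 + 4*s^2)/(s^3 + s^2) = (s + 4)/(s + 1)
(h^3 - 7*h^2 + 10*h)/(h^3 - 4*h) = (h - 5)/(h + 2)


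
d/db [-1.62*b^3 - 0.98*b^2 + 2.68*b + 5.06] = -4.86*b^2 - 1.96*b + 2.68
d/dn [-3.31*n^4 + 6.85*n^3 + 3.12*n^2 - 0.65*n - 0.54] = -13.24*n^3 + 20.55*n^2 + 6.24*n - 0.65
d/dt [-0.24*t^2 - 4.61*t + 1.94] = -0.48*t - 4.61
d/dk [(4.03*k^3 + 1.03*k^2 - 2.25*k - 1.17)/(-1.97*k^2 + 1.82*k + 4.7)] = (-7.9391*k^4 + 14.6692*k^3 + 54.2651*k^2 + 5.0722*k - 8.4456)/(3.8809*k^4 - 7.1708*k^3 - 15.2056*k^2 + 17.108*k + 22.09)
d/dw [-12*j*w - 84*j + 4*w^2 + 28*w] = -12*j + 8*w + 28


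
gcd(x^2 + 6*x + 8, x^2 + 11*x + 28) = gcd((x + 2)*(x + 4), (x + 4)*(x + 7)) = x + 4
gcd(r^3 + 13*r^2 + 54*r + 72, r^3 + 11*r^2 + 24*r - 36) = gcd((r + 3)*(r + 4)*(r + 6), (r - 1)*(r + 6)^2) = r + 6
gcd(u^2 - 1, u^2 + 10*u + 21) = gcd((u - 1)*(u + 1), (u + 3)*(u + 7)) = 1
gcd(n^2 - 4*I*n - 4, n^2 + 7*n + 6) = 1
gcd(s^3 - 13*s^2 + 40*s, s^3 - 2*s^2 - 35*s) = s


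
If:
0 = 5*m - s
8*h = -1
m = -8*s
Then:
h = -1/8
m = 0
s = 0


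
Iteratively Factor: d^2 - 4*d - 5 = (d - 5)*(d + 1)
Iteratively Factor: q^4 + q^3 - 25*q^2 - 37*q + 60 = (q + 3)*(q^3 - 2*q^2 - 19*q + 20) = (q - 5)*(q + 3)*(q^2 + 3*q - 4) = (q - 5)*(q + 3)*(q + 4)*(q - 1)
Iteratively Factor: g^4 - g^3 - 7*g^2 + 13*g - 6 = (g + 3)*(g^3 - 4*g^2 + 5*g - 2) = (g - 1)*(g + 3)*(g^2 - 3*g + 2) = (g - 1)^2*(g + 3)*(g - 2)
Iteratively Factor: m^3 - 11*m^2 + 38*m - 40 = (m - 5)*(m^2 - 6*m + 8) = (m - 5)*(m - 4)*(m - 2)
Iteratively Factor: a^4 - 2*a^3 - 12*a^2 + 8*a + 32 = (a + 2)*(a^3 - 4*a^2 - 4*a + 16) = (a - 2)*(a + 2)*(a^2 - 2*a - 8) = (a - 4)*(a - 2)*(a + 2)*(a + 2)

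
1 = 1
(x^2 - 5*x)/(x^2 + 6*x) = (x - 5)/(x + 6)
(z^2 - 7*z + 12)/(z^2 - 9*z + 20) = (z - 3)/(z - 5)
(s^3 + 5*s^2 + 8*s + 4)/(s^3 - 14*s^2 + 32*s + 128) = (s^2 + 3*s + 2)/(s^2 - 16*s + 64)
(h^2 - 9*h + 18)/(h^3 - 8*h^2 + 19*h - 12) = (h - 6)/(h^2 - 5*h + 4)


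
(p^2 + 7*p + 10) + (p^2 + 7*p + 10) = 2*p^2 + 14*p + 20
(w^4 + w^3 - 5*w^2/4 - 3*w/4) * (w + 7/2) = w^5 + 9*w^4/2 + 9*w^3/4 - 41*w^2/8 - 21*w/8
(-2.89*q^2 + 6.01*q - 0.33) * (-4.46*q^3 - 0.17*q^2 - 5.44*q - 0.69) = 12.8894*q^5 - 26.3133*q^4 + 16.1717*q^3 - 30.6442*q^2 - 2.3517*q + 0.2277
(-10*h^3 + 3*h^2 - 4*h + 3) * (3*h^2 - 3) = -30*h^5 + 9*h^4 + 18*h^3 + 12*h - 9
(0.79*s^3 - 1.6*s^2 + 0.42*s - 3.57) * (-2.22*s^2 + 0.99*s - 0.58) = -1.7538*s^5 + 4.3341*s^4 - 2.9746*s^3 + 9.2692*s^2 - 3.7779*s + 2.0706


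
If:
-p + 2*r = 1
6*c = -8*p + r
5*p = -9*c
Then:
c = -1/15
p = 3/25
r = 14/25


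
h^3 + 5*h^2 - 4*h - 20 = (h - 2)*(h + 2)*(h + 5)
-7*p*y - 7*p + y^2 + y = (-7*p + y)*(y + 1)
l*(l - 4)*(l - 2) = l^3 - 6*l^2 + 8*l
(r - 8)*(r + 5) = r^2 - 3*r - 40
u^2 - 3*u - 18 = (u - 6)*(u + 3)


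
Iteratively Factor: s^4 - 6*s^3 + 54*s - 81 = (s - 3)*(s^3 - 3*s^2 - 9*s + 27) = (s - 3)^2*(s^2 - 9) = (s - 3)^2*(s + 3)*(s - 3)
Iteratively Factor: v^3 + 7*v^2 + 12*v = (v + 3)*(v^2 + 4*v) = v*(v + 3)*(v + 4)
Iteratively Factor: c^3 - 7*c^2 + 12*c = (c - 3)*(c^2 - 4*c) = c*(c - 3)*(c - 4)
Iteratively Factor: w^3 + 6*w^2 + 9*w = (w + 3)*(w^2 + 3*w) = w*(w + 3)*(w + 3)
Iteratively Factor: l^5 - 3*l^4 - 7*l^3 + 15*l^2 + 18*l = (l - 3)*(l^4 - 7*l^2 - 6*l) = (l - 3)*(l + 2)*(l^3 - 2*l^2 - 3*l) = (l - 3)*(l + 1)*(l + 2)*(l^2 - 3*l) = l*(l - 3)*(l + 1)*(l + 2)*(l - 3)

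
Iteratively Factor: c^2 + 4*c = (c + 4)*(c)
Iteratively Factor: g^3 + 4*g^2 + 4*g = (g)*(g^2 + 4*g + 4) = g*(g + 2)*(g + 2)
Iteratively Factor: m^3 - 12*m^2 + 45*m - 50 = (m - 5)*(m^2 - 7*m + 10) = (m - 5)^2*(m - 2)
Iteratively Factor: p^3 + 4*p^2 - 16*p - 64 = (p - 4)*(p^2 + 8*p + 16) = (p - 4)*(p + 4)*(p + 4)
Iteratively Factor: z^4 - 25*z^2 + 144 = (z - 3)*(z^3 + 3*z^2 - 16*z - 48) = (z - 4)*(z - 3)*(z^2 + 7*z + 12) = (z - 4)*(z - 3)*(z + 3)*(z + 4)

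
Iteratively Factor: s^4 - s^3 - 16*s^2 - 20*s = (s)*(s^3 - s^2 - 16*s - 20) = s*(s + 2)*(s^2 - 3*s - 10) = s*(s - 5)*(s + 2)*(s + 2)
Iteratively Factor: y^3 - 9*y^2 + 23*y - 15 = (y - 3)*(y^2 - 6*y + 5) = (y - 3)*(y - 1)*(y - 5)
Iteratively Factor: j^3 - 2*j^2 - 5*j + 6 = (j + 2)*(j^2 - 4*j + 3) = (j - 3)*(j + 2)*(j - 1)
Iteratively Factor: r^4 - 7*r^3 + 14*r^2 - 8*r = (r - 2)*(r^3 - 5*r^2 + 4*r) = (r - 4)*(r - 2)*(r^2 - r) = r*(r - 4)*(r - 2)*(r - 1)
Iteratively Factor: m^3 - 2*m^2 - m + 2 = (m - 1)*(m^2 - m - 2) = (m - 1)*(m + 1)*(m - 2)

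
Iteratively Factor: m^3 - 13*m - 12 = (m + 1)*(m^2 - m - 12) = (m + 1)*(m + 3)*(m - 4)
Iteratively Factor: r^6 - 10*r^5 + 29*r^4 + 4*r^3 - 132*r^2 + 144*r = (r - 3)*(r^5 - 7*r^4 + 8*r^3 + 28*r^2 - 48*r) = (r - 4)*(r - 3)*(r^4 - 3*r^3 - 4*r^2 + 12*r) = (r - 4)*(r - 3)*(r - 2)*(r^3 - r^2 - 6*r) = (r - 4)*(r - 3)^2*(r - 2)*(r^2 + 2*r) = r*(r - 4)*(r - 3)^2*(r - 2)*(r + 2)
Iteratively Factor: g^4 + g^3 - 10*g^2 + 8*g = (g + 4)*(g^3 - 3*g^2 + 2*g) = (g - 2)*(g + 4)*(g^2 - g) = g*(g - 2)*(g + 4)*(g - 1)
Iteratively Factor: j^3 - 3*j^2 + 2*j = (j - 1)*(j^2 - 2*j) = (j - 2)*(j - 1)*(j)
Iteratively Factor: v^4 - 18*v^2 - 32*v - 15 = (v + 1)*(v^3 - v^2 - 17*v - 15) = (v + 1)*(v + 3)*(v^2 - 4*v - 5) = (v - 5)*(v + 1)*(v + 3)*(v + 1)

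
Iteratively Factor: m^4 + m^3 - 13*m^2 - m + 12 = (m + 4)*(m^3 - 3*m^2 - m + 3) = (m + 1)*(m + 4)*(m^2 - 4*m + 3) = (m - 1)*(m + 1)*(m + 4)*(m - 3)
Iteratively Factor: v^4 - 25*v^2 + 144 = (v - 4)*(v^3 + 4*v^2 - 9*v - 36) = (v - 4)*(v + 3)*(v^2 + v - 12) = (v - 4)*(v - 3)*(v + 3)*(v + 4)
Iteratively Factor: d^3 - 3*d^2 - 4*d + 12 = (d - 2)*(d^2 - d - 6) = (d - 3)*(d - 2)*(d + 2)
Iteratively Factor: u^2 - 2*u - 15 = (u + 3)*(u - 5)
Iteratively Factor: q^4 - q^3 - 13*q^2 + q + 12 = (q + 3)*(q^3 - 4*q^2 - q + 4) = (q - 1)*(q + 3)*(q^2 - 3*q - 4) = (q - 4)*(q - 1)*(q + 3)*(q + 1)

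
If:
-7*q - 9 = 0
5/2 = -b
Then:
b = -5/2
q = -9/7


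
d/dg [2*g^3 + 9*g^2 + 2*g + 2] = 6*g^2 + 18*g + 2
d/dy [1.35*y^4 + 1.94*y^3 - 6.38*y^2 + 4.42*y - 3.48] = 5.4*y^3 + 5.82*y^2 - 12.76*y + 4.42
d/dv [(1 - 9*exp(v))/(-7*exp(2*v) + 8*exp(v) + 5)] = (-63*exp(2*v) + 14*exp(v) - 53)*exp(v)/(49*exp(4*v) - 112*exp(3*v) - 6*exp(2*v) + 80*exp(v) + 25)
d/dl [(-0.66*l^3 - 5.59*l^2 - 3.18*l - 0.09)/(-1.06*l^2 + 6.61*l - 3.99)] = (0.6996*l^4 - 8.7252*l^3 - 32.4205*l^2 + 44.4174*l + 13.2831)/(1.1236*l^4 - 14.0132*l^3 + 52.1509*l^2 - 52.7478*l + 15.9201)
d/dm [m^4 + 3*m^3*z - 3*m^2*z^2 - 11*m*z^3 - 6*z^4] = 4*m^3 + 9*m^2*z - 6*m*z^2 - 11*z^3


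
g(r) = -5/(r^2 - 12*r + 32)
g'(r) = -5*(12 - 2*r)/(r^2 - 12*r + 32)^2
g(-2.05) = -0.08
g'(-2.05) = -0.02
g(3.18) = -1.27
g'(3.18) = -1.81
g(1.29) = -0.27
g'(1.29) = -0.14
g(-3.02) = -0.06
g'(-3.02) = -0.02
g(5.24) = 1.46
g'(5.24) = -0.65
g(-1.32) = -0.10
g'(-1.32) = -0.03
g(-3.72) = -0.06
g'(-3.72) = -0.01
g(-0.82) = -0.12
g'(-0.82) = -0.04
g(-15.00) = -0.01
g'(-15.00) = 0.00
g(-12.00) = -0.02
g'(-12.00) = 0.00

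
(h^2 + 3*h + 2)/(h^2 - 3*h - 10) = (h + 1)/(h - 5)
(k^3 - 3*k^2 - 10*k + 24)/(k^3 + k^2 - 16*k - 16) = (k^2 + k - 6)/(k^2 + 5*k + 4)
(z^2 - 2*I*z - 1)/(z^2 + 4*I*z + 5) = (z - I)/(z + 5*I)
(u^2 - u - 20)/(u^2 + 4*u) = (u - 5)/u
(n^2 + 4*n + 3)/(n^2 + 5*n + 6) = (n + 1)/(n + 2)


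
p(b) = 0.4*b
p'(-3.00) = 0.40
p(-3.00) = -1.20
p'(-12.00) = 0.40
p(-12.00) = -4.80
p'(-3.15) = 0.40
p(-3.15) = -1.26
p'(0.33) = 0.40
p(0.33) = 0.13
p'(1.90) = 0.40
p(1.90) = 0.76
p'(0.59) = 0.40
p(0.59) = 0.24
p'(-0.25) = 0.40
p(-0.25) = -0.10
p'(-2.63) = 0.40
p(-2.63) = -1.05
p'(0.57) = 0.40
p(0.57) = 0.23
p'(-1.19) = 0.40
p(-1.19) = -0.48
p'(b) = 0.400000000000000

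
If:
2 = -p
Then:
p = -2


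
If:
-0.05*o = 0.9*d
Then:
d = -0.0555555555555556*o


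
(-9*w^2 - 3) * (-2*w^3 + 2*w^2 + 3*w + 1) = 18*w^5 - 18*w^4 - 21*w^3 - 15*w^2 - 9*w - 3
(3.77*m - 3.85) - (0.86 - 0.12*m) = 3.89*m - 4.71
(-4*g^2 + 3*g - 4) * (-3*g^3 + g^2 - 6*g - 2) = 12*g^5 - 13*g^4 + 39*g^3 - 14*g^2 + 18*g + 8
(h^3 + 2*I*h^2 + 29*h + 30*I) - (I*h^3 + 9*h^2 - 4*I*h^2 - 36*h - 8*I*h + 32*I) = h^3 - I*h^3 - 9*h^2 + 6*I*h^2 + 65*h + 8*I*h - 2*I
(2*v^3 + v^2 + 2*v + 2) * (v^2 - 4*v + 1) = 2*v^5 - 7*v^4 - 5*v^2 - 6*v + 2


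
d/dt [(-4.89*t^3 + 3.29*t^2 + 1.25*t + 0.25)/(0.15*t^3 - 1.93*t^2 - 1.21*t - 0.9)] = (8.9442*t^4 + 11.4588*t^3 + 11.5221*t^2 - 4.957*t - 0.8225)/(0.0225*t^6 - 0.579*t^5 + 3.3619*t^4 + 4.4006*t^3 + 4.9381*t^2 + 2.178*t + 0.81)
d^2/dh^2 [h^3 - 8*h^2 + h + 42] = 6*h - 16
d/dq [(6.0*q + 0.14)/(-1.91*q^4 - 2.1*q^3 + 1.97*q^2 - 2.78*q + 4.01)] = (34.38*q^4 + 26.2696*q^3 - 10.938*q^2 - 0.551600000000001*q + 24.4492)/(3.6481*q^8 + 8.022*q^7 - 3.1154*q^6 + 2.3456*q^5 + 0.238700000000001*q^4 - 27.7952*q^3 + 23.5278*q^2 - 22.2956*q + 16.0801)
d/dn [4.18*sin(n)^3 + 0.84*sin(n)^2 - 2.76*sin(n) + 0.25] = (12.54*sin(n)^2 + 1.68*sin(n) - 2.76)*cos(n)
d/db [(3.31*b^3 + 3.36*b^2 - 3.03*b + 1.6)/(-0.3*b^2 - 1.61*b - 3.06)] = (-0.993*b^4 - 10.6582*b^3 - 36.7044*b^2 - 19.6032*b + 11.8478)/(0.09*b^4 + 0.966*b^3 + 4.4281*b^2 + 9.8532*b + 9.3636)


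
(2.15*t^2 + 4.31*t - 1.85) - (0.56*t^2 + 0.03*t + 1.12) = 1.59*t^2 + 4.28*t - 2.97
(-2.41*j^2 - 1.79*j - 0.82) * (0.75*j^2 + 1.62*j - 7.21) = -1.8075*j^4 - 5.2467*j^3 + 13.8613*j^2 + 11.5775*j + 5.9122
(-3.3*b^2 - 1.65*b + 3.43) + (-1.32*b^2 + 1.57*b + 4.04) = -4.62*b^2 - 0.0799999999999998*b + 7.47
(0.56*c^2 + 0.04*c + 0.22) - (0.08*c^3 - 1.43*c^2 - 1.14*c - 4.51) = -0.08*c^3 + 1.99*c^2 + 1.18*c + 4.73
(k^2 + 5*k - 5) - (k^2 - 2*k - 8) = 7*k + 3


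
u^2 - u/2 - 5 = (u - 5/2)*(u + 2)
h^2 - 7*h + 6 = (h - 6)*(h - 1)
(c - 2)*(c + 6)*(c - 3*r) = c^3 - 3*c^2*r + 4*c^2 - 12*c*r - 12*c + 36*r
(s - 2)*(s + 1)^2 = s^3 - 3*s - 2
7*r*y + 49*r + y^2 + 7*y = (7*r + y)*(y + 7)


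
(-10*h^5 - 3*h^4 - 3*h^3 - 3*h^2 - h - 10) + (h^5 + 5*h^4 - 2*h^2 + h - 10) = -9*h^5 + 2*h^4 - 3*h^3 - 5*h^2 - 20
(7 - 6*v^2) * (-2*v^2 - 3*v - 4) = 12*v^4 + 18*v^3 + 10*v^2 - 21*v - 28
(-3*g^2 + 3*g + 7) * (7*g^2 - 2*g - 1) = -21*g^4 + 27*g^3 + 46*g^2 - 17*g - 7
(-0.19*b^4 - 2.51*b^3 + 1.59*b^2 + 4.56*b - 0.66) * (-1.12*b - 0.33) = 0.2128*b^5 + 2.8739*b^4 - 0.9525*b^3 - 5.6319*b^2 - 0.7656*b + 0.2178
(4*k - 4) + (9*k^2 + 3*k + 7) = 9*k^2 + 7*k + 3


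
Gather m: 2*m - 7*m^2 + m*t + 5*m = -7*m^2 + m*(t + 7)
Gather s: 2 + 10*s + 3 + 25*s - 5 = 35*s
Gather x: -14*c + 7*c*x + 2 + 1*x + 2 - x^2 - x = 7*c*x - 14*c - x^2 + 4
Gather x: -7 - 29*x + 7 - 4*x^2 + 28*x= -4*x^2 - x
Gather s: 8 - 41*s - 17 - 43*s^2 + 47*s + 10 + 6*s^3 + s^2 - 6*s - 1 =6*s^3 - 42*s^2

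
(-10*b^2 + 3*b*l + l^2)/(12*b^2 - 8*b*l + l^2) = (-5*b - l)/(6*b - l)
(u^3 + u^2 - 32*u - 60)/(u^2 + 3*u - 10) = (u^2 - 4*u - 12)/(u - 2)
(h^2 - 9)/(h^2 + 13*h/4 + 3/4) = 4*(h - 3)/(4*h + 1)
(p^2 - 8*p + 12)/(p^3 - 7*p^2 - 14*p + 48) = (p - 6)/(p^2 - 5*p - 24)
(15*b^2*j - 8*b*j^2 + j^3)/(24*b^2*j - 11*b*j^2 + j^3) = (5*b - j)/(8*b - j)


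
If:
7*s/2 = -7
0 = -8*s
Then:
No Solution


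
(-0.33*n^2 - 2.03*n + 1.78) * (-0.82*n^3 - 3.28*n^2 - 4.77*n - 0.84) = 0.2706*n^5 + 2.747*n^4 + 6.7729*n^3 + 4.1219*n^2 - 6.7854*n - 1.4952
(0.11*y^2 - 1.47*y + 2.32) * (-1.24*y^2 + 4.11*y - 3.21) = -0.1364*y^4 + 2.2749*y^3 - 9.2716*y^2 + 14.2539*y - 7.4472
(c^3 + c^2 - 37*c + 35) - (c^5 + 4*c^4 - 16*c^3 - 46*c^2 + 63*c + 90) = -c^5 - 4*c^4 + 17*c^3 + 47*c^2 - 100*c - 55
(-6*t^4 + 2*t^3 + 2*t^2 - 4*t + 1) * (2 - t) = 6*t^5 - 14*t^4 + 2*t^3 + 8*t^2 - 9*t + 2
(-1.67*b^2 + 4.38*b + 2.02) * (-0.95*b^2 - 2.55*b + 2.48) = 1.5865*b^4 + 0.0975000000000001*b^3 - 17.2296*b^2 + 5.7114*b + 5.0096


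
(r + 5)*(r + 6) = r^2 + 11*r + 30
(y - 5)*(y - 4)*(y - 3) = y^3 - 12*y^2 + 47*y - 60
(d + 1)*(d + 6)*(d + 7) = d^3 + 14*d^2 + 55*d + 42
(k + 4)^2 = k^2 + 8*k + 16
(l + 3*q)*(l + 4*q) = l^2 + 7*l*q + 12*q^2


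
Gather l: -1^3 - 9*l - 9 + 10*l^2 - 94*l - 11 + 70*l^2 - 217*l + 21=80*l^2 - 320*l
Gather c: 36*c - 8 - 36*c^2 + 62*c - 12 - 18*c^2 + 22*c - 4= -54*c^2 + 120*c - 24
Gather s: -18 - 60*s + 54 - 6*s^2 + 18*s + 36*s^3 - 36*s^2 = 36*s^3 - 42*s^2 - 42*s + 36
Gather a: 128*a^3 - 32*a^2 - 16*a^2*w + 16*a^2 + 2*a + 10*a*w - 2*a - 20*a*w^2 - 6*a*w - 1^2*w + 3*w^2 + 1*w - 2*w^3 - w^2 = 128*a^3 + a^2*(-16*w - 16) + a*(-20*w^2 + 4*w) - 2*w^3 + 2*w^2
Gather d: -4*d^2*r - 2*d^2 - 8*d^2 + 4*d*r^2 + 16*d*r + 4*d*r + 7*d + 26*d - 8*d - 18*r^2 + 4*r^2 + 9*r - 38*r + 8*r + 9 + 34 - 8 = d^2*(-4*r - 10) + d*(4*r^2 + 20*r + 25) - 14*r^2 - 21*r + 35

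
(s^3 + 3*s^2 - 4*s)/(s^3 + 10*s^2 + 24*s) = (s - 1)/(s + 6)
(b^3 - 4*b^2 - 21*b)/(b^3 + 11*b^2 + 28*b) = (b^2 - 4*b - 21)/(b^2 + 11*b + 28)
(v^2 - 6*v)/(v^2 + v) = (v - 6)/(v + 1)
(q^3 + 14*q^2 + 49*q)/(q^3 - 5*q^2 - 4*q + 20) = q*(q^2 + 14*q + 49)/(q^3 - 5*q^2 - 4*q + 20)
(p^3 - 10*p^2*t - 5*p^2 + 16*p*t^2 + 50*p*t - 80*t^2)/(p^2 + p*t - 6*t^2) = (p^2 - 8*p*t - 5*p + 40*t)/(p + 3*t)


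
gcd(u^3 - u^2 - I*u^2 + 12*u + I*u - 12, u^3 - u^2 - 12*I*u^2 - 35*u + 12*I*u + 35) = u - 1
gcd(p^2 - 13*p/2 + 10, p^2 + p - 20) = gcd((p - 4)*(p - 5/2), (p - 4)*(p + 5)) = p - 4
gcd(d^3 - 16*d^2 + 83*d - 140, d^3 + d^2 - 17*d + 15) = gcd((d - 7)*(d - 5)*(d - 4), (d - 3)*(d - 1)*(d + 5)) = 1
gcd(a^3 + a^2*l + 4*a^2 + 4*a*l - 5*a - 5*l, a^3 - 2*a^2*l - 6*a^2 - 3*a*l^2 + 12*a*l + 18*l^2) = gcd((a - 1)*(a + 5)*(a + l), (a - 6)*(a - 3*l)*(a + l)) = a + l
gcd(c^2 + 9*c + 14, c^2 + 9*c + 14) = c^2 + 9*c + 14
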